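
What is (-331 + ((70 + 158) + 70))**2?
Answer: 1089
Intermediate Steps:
(-331 + ((70 + 158) + 70))**2 = (-331 + (228 + 70))**2 = (-331 + 298)**2 = (-33)**2 = 1089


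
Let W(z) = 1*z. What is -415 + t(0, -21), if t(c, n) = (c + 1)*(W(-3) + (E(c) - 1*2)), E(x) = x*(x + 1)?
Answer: -420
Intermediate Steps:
E(x) = x*(1 + x)
W(z) = z
t(c, n) = (1 + c)*(-5 + c*(1 + c)) (t(c, n) = (c + 1)*(-3 + (c*(1 + c) - 1*2)) = (1 + c)*(-3 + (c*(1 + c) - 2)) = (1 + c)*(-3 + (-2 + c*(1 + c))) = (1 + c)*(-5 + c*(1 + c)))
-415 + t(0, -21) = -415 + (-5 + 0³ - 4*0 + 2*0²) = -415 + (-5 + 0 + 0 + 2*0) = -415 + (-5 + 0 + 0 + 0) = -415 - 5 = -420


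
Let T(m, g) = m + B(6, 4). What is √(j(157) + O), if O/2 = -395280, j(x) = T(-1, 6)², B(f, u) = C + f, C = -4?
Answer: I*√790559 ≈ 889.13*I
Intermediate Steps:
B(f, u) = -4 + f
T(m, g) = 2 + m (T(m, g) = m + (-4 + 6) = m + 2 = 2 + m)
j(x) = 1 (j(x) = (2 - 1)² = 1² = 1)
O = -790560 (O = 2*(-395280) = -790560)
√(j(157) + O) = √(1 - 790560) = √(-790559) = I*√790559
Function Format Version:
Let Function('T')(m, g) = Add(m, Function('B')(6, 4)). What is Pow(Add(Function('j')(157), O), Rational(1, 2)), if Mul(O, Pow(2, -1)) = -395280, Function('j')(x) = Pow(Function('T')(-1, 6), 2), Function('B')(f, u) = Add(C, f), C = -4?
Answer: Mul(I, Pow(790559, Rational(1, 2))) ≈ Mul(889.13, I)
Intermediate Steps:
Function('B')(f, u) = Add(-4, f)
Function('T')(m, g) = Add(2, m) (Function('T')(m, g) = Add(m, Add(-4, 6)) = Add(m, 2) = Add(2, m))
Function('j')(x) = 1 (Function('j')(x) = Pow(Add(2, -1), 2) = Pow(1, 2) = 1)
O = -790560 (O = Mul(2, -395280) = -790560)
Pow(Add(Function('j')(157), O), Rational(1, 2)) = Pow(Add(1, -790560), Rational(1, 2)) = Pow(-790559, Rational(1, 2)) = Mul(I, Pow(790559, Rational(1, 2)))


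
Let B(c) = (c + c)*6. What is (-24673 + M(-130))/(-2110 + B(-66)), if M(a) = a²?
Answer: 7773/2902 ≈ 2.6785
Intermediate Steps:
B(c) = 12*c (B(c) = (2*c)*6 = 12*c)
(-24673 + M(-130))/(-2110 + B(-66)) = (-24673 + (-130)²)/(-2110 + 12*(-66)) = (-24673 + 16900)/(-2110 - 792) = -7773/(-2902) = -7773*(-1/2902) = 7773/2902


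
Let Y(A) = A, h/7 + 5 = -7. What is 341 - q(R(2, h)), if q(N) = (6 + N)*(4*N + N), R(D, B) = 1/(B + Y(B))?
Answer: 9629419/28224 ≈ 341.18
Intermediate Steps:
h = -84 (h = -35 + 7*(-7) = -35 - 49 = -84)
R(D, B) = 1/(2*B) (R(D, B) = 1/(B + B) = 1/(2*B))
q(N) = 5*N*(6 + N) (q(N) = (6 + N)*(5*N) = 5*N*(6 + N))
341 - q(R(2, h)) = 341 - 5*(½)/(-84)*(6 + (½)/(-84)) = 341 - 5*(½)*(-1/84)*(6 + (½)*(-1/84)) = 341 - 5*(-1)*(6 - 1/168)/168 = 341 - 5*(-1)*1007/(168*168) = 341 - 1*(-5035/28224) = 341 + 5035/28224 = 9629419/28224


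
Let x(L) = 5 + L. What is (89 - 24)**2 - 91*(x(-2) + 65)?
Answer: -1963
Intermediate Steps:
(89 - 24)**2 - 91*(x(-2) + 65) = (89 - 24)**2 - 91*((5 - 2) + 65) = 65**2 - 91*(3 + 65) = 4225 - 91*68 = 4225 - 6188 = -1963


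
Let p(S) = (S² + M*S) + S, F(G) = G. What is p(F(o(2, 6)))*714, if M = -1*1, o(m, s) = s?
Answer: 25704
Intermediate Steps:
M = -1
p(S) = S² (p(S) = (S² - S) + S = S²)
p(F(o(2, 6)))*714 = 6²*714 = 36*714 = 25704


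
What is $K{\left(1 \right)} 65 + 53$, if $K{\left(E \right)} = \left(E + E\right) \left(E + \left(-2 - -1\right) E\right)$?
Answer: $53$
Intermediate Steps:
$K{\left(E \right)} = 0$ ($K{\left(E \right)} = 2 E \left(E + \left(-2 + 1\right) E\right) = 2 E \left(E - E\right) = 2 E 0 = 0$)
$K{\left(1 \right)} 65 + 53 = 0 \cdot 65 + 53 = 0 + 53 = 53$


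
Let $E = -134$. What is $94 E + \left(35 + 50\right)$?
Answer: $-12511$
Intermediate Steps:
$94 E + \left(35 + 50\right) = 94 \left(-134\right) + \left(35 + 50\right) = -12596 + 85 = -12511$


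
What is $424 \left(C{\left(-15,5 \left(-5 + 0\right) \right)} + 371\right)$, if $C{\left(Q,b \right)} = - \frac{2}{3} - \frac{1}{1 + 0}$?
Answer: $\frac{469792}{3} \approx 1.566 \cdot 10^{5}$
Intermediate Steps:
$C{\left(Q,b \right)} = - \frac{5}{3}$ ($C{\left(Q,b \right)} = \left(-2\right) \frac{1}{3} - 1^{-1} = - \frac{2}{3} - 1 = - \frac{5}{3}$)
$424 \left(C{\left(-15,5 \left(-5 + 0\right) \right)} + 371\right) = 424 \left(- \frac{5}{3} + 371\right) = 424 \cdot \frac{1108}{3} = \frac{469792}{3}$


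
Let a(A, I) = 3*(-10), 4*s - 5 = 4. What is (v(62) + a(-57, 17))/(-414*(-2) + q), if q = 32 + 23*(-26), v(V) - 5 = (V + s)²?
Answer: 65649/4192 ≈ 15.661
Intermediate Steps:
s = 9/4 (s = 5/4 + (¼)*4 = 5/4 + 1 = 9/4 ≈ 2.2500)
v(V) = 5 + (9/4 + V)² (v(V) = 5 + (V + 9/4)² = 5 + (9/4 + V)²)
q = -566 (q = 32 - 598 = -566)
a(A, I) = -30
(v(62) + a(-57, 17))/(-414*(-2) + q) = ((5 + (9 + 4*62)²/16) - 30)/(-414*(-2) - 566) = ((5 + (9 + 248)²/16) - 30)/(828 - 566) = ((5 + (1/16)*257²) - 30)/262 = ((5 + (1/16)*66049) - 30)*(1/262) = ((5 + 66049/16) - 30)*(1/262) = (66129/16 - 30)*(1/262) = (65649/16)*(1/262) = 65649/4192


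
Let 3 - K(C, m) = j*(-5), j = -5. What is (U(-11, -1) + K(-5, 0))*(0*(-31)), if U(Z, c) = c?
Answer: 0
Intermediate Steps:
K(C, m) = -22 (K(C, m) = 3 - (-5)*(-5) = 3 - 1*25 = 3 - 25 = -22)
(U(-11, -1) + K(-5, 0))*(0*(-31)) = (-1 - 22)*(0*(-31)) = -23*0 = 0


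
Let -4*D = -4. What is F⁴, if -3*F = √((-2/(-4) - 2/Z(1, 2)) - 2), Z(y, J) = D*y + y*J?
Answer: 169/2916 ≈ 0.057956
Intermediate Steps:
D = 1 (D = -¼*(-4) = 1)
Z(y, J) = y + J*y (Z(y, J) = 1*y + y*J = y + J*y)
F = -I*√78/18 (F = -√((-2/(-4) - 2/(1 + 2)) - 2)/3 = -√((-2*(-¼) - 2/(1*3)) - 2)/3 = -√((½ - 2/3) - 2)/3 = -√((½ - 2*⅓) - 2)/3 = -√((½ - ⅔) - 2)/3 = -√(-⅙ - 2)/3 = -I*√78/18 ≈ -0.49065*I)
F⁴ = (-I*√78/18)⁴ = 169/2916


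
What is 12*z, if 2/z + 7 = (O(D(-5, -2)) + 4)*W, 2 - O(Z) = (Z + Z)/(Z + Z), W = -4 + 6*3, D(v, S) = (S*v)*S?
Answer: 8/21 ≈ 0.38095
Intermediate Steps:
D(v, S) = v*S**2
W = 14 (W = -4 + 18 = 14)
O(Z) = 1 (O(Z) = 2 - (Z + Z)/(Z + Z) = 2 - 2*Z/(2*Z) = 2 - 2*Z*1/(2*Z) = 2 - 1*1 = 2 - 1 = 1)
z = 2/63 (z = 2/(-7 + (1 + 4)*14) = 2/(-7 + 5*14) = 2/(-7 + 70) = 2/63 ≈ 0.031746)
12*z = 12*(2/63) = 8/21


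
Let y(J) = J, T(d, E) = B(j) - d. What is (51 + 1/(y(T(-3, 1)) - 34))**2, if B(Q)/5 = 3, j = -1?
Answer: 664225/256 ≈ 2594.6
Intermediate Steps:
B(Q) = 15 (B(Q) = 5*3 = 15)
T(d, E) = 15 - d
(51 + 1/(y(T(-3, 1)) - 34))**2 = (51 + 1/((15 - 1*(-3)) - 34))**2 = (51 + 1/((15 + 3) - 34))**2 = (51 + 1/(18 - 34))**2 = (51 + 1/(-16))**2 = (51 - 1/16)**2 = (815/16)**2 = 664225/256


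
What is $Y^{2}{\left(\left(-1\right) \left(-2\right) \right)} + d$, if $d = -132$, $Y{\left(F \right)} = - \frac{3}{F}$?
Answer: $- \frac{519}{4} \approx -129.75$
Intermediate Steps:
$Y^{2}{\left(\left(-1\right) \left(-2\right) \right)} + d = \left(- \frac{3}{\left(-1\right) \left(-2\right)}\right)^{2} - 132 = \left(- \frac{3}{2}\right)^{2} - 132 = \frac{9}{4} - 132 = - \frac{519}{4}$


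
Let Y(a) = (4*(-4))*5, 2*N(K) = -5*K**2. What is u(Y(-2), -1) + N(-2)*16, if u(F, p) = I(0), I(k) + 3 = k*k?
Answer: -163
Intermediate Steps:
I(k) = -3 + k**2 (I(k) = -3 + k*k = -3 + k**2)
N(K) = -5*K**2/2 (N(K) = (-5*K**2)/2 = -5*K**2/2)
Y(a) = -80 (Y(a) = -16*5 = -80)
u(F, p) = -3 (u(F, p) = -3 + 0**2 = -3 + 0 = -3)
u(Y(-2), -1) + N(-2)*16 = -3 - 5/2*(-2)**2*16 = -3 - 5/2*4*16 = -3 - 10*16 = -3 - 160 = -163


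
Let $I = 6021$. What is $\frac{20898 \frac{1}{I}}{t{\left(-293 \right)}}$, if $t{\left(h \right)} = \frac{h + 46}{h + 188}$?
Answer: $\frac{81270}{55081} \approx 1.4755$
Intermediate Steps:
$t{\left(h \right)} = \frac{46 + h}{188 + h}$
$\frac{20898 \frac{1}{I}}{t{\left(-293 \right)}} = \frac{20898 \cdot \frac{1}{6021}}{\frac{1}{188 - 293} \left(46 - 293\right)} = \frac{20898 \cdot \frac{1}{6021}}{\frac{1}{-105} \left(-247\right)} = \frac{774}{223 \left(\left(- \frac{1}{105}\right) \left(-247\right)\right)} = \frac{774}{223 \cdot \frac{247}{105}} = \frac{774}{223} \cdot \frac{105}{247} = \frac{81270}{55081}$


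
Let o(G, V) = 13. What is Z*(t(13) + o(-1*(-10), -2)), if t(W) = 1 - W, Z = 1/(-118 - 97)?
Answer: -1/215 ≈ -0.0046512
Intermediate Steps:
Z = -1/215 (Z = 1/(-215) = -1/215 ≈ -0.0046512)
Z*(t(13) + o(-1*(-10), -2)) = -((1 - 1*13) + 13)/215 = -((1 - 13) + 13)/215 = -(-12 + 13)/215 = -1/215*1 = -1/215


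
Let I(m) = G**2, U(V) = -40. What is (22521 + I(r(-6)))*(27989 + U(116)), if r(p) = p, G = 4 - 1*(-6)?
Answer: 632234329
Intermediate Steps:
G = 10 (G = 4 + 6 = 10)
I(m) = 100 (I(m) = 10**2 = 100)
(22521 + I(r(-6)))*(27989 + U(116)) = (22521 + 100)*(27989 - 40) = 22621*27949 = 632234329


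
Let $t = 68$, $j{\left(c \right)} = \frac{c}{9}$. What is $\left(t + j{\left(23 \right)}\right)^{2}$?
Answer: $\frac{403225}{81} \approx 4978.1$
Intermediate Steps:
$j{\left(c \right)} = \frac{c}{9}$ ($j{\left(c \right)} = c \frac{1}{9} = \frac{c}{9}$)
$\left(t + j{\left(23 \right)}\right)^{2} = \left(68 + \frac{1}{9} \cdot 23\right)^{2} = \left(68 + \frac{23}{9}\right)^{2} = \left(\frac{635}{9}\right)^{2} = \frac{403225}{81}$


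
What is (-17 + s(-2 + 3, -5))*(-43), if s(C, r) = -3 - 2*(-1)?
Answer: 774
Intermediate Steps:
s(C, r) = -1 (s(C, r) = -3 + 2 = -1)
(-17 + s(-2 + 3, -5))*(-43) = (-17 - 1)*(-43) = -18*(-43) = 774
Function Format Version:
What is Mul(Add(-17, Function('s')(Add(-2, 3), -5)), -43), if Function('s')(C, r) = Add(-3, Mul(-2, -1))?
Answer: 774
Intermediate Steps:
Function('s')(C, r) = -1 (Function('s')(C, r) = Add(-3, 2) = -1)
Mul(Add(-17, Function('s')(Add(-2, 3), -5)), -43) = Mul(Add(-17, -1), -43) = Mul(-18, -43) = 774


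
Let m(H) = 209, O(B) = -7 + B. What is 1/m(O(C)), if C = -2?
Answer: 1/209 ≈ 0.0047847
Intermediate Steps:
1/m(O(C)) = 1/209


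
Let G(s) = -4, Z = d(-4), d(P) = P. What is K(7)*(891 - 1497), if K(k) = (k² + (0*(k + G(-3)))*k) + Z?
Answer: -27270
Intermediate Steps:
Z = -4
K(k) = -4 + k² (K(k) = (k² + (0*(k - 4))*k) - 4 = (k² + (0*(-4 + k))*k) - 4 = (k² + 0*k) - 4 = (k² + 0) - 4 = k² - 4 = -4 + k²)
K(7)*(891 - 1497) = (-4 + 7²)*(891 - 1497) = (-4 + 49)*(-606) = 45*(-606) = -27270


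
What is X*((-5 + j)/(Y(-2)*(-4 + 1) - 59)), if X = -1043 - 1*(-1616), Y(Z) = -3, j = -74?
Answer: 45267/50 ≈ 905.34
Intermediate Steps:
X = 573 (X = -1043 + 1616 = 573)
X*((-5 + j)/(Y(-2)*(-4 + 1) - 59)) = 573*((-5 - 74)/(-3*(-4 + 1) - 59)) = 573*(-79/(-3*(-3) - 59)) = 573*(-79/(9 - 59)) = 573*(-79/(-50)) = 573*(-79*(-1/50)) = 573*(79/50) = 45267/50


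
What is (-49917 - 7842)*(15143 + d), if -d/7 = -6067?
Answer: -3327611508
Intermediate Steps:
d = 42469 (d = -7*(-6067) = 42469)
(-49917 - 7842)*(15143 + d) = (-49917 - 7842)*(15143 + 42469) = -57759*57612 = -3327611508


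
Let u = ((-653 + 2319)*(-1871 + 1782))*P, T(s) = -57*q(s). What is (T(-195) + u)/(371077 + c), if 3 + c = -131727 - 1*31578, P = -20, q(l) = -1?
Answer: 2965537/207769 ≈ 14.273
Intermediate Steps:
c = -163308 (c = -3 + (-131727 - 1*31578) = -3 + (-131727 - 31578) = -3 - 163305 = -163308)
T(s) = 57 (T(s) = -57*(-1) = 57)
u = 2965480 (u = ((-653 + 2319)*(-1871 + 1782))*(-20) = (1666*(-89))*(-20) = -148274*(-20) = 2965480)
(T(-195) + u)/(371077 + c) = (57 + 2965480)/(371077 - 163308) = 2965537/207769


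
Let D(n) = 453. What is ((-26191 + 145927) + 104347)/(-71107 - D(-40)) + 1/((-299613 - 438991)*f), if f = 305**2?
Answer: -769821876367543/245839503543800 ≈ -3.1314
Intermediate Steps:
f = 93025
((-26191 + 145927) + 104347)/(-71107 - D(-40)) + 1/((-299613 - 438991)*f) = ((-26191 + 145927) + 104347)/(-71107 - 1*453) + 1/(-299613 - 438991*93025) = (119736 + 104347)/(-71107 - 453) + (1/93025)/(-738604) = 224083/(-71560) - 1/738604*1/93025 = 224083*(-1/71560) - 1/68708637100 = -224083/71560 - 1/68708637100 = -769821876367543/245839503543800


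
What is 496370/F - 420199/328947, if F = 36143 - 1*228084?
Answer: -243932838649/63138416127 ≈ -3.8635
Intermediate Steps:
F = -191941 (F = 36143 - 228084 = -191941)
496370/F - 420199/328947 = 496370/(-191941) - 420199/328947 = 496370*(-1/191941) - 420199*1/328947 = -496370/191941 - 420199/328947 = -243932838649/63138416127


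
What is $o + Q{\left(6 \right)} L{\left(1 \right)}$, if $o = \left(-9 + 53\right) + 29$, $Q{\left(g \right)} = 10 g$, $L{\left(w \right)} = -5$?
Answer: $-227$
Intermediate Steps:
$o = 73$ ($o = 44 + 29 = 73$)
$o + Q{\left(6 \right)} L{\left(1 \right)} = 73 + 10 \cdot 6 \left(-5\right) = 73 + 60 \left(-5\right) = 73 - 300 = -227$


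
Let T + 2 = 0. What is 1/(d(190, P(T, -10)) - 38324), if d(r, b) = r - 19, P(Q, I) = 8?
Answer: -1/38153 ≈ -2.6210e-5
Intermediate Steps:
T = -2 (T = -2 + 0 = -2)
d(r, b) = -19 + r
1/(d(190, P(T, -10)) - 38324) = 1/((-19 + 190) - 38324) = 1/(171 - 38324) = 1/(-38153) = -1/38153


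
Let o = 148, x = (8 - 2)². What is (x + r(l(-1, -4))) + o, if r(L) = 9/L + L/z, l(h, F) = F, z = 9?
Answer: 6527/36 ≈ 181.31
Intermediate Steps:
x = 36 (x = 6² = 36)
r(L) = 9/L + L/9
(x + r(l(-1, -4))) + o = (36 + (9/(-4) + (⅑)*(-4))) + 148 = (36 + (9*(-¼) - 4/9)) + 148 = (36 + (-9/4 - 4/9)) + 148 = (36 - 97/36) + 148 = 1199/36 + 148 = 6527/36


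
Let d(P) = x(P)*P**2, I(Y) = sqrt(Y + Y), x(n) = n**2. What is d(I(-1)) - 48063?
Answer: -48059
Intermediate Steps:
I(Y) = sqrt(2)*sqrt(Y) (I(Y) = sqrt(2*Y) = sqrt(2)*sqrt(Y))
d(P) = P**4 (d(P) = P**2*P**2 = P**4)
d(I(-1)) - 48063 = (sqrt(2)*sqrt(-1))**4 - 48063 = (sqrt(2)*I)**4 - 48063 = (I*sqrt(2))**4 - 48063 = 4 - 48063 = -48059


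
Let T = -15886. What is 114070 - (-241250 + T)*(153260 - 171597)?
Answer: -4714988762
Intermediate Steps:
114070 - (-241250 + T)*(153260 - 171597) = 114070 - (-241250 - 15886)*(153260 - 171597) = 114070 - (-257136)*(-18337) = 114070 - 1*4715102832 = 114070 - 4715102832 = -4714988762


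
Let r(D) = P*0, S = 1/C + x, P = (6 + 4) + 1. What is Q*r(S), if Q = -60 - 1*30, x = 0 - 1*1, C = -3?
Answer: 0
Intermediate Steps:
x = -1 (x = 0 - 1 = -1)
Q = -90 (Q = -60 - 30 = -90)
P = 11 (P = 10 + 1 = 11)
S = -4/3 (S = 1/(-3) - 1 = -⅓ - 1 = -4/3 ≈ -1.3333)
r(D) = 0 (r(D) = 11*0 = 0)
Q*r(S) = -90*0 = 0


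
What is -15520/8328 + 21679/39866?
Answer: -54772201/41500506 ≈ -1.3198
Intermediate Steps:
-15520/8328 + 21679/39866 = -15520*1/8328 + 21679*(1/39866) = -1940/1041 + 21679/39866 = -54772201/41500506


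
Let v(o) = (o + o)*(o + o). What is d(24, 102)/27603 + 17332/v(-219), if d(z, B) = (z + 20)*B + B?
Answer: 37749421/147096387 ≈ 0.25663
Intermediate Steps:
d(z, B) = B + B*(20 + z) (d(z, B) = (20 + z)*B + B = B*(20 + z) + B = B + B*(20 + z))
v(o) = 4*o² (v(o) = (2*o)*(2*o) = 4*o²)
d(24, 102)/27603 + 17332/v(-219) = (102*(21 + 24))/27603 + 17332/((4*(-219)²)) = (102*45)*(1/27603) + 17332/((4*47961)) = 4590*(1/27603) + 17332/191844 = 510/3067 + 17332*(1/191844) = 510/3067 + 4333/47961 = 37749421/147096387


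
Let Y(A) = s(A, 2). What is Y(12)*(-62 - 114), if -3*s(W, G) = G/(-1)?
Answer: -352/3 ≈ -117.33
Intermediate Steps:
s(W, G) = G/3 (s(W, G) = -G/(3*(-1)) = -G*(-1)/3 = -(-1)*G/3 = G/3)
Y(A) = 2/3 (Y(A) = (1/3)*2 = 2/3)
Y(12)*(-62 - 114) = 2*(-62 - 114)/3 = (2/3)*(-176) = -352/3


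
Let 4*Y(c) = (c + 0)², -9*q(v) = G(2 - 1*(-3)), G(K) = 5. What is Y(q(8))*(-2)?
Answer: -25/162 ≈ -0.15432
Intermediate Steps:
q(v) = -5/9 (q(v) = -⅑*5 = -5/9)
Y(c) = c²/4 (Y(c) = (c + 0)²/4 = c²/4)
Y(q(8))*(-2) = ((-5/9)²/4)*(-2) = ((¼)*(25/81))*(-2) = (25/324)*(-2) = -25/162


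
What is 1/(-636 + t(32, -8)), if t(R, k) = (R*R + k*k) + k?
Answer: 1/444 ≈ 0.0022523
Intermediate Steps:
t(R, k) = k + R² + k² (t(R, k) = (R² + k²) + k = k + R² + k²)
1/(-636 + t(32, -8)) = 1/(-636 + (-8 + 32² + (-8)²)) = 1/(-636 + (-8 + 1024 + 64)) = 1/(-636 + 1080) = 1/444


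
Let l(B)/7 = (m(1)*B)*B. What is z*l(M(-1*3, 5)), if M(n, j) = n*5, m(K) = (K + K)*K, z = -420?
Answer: -1323000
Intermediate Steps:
m(K) = 2*K² (m(K) = (2*K)*K = 2*K²)
M(n, j) = 5*n
l(B) = 14*B² (l(B) = 7*(((2*1²)*B)*B) = 7*(((2*1)*B)*B) = 7*((2*B)*B) = 7*(2*B²) = 14*B²)
z*l(M(-1*3, 5)) = -5880*(5*(-1*3))² = -5880*(5*(-3))² = -5880*(-15)² = -5880*225 = -420*3150 = -1323000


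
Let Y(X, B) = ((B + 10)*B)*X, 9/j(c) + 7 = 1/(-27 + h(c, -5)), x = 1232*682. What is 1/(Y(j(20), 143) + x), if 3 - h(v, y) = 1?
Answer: 16/12996059 ≈ 1.2311e-6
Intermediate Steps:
h(v, y) = 2 (h(v, y) = 3 - 1*1 = 3 - 1 = 2)
x = 840224
j(c) = -225/176 (j(c) = 9/(-7 + 1/(-27 + 2)) = 9/(-7 + 1/(-25)) = 9/(-7 - 1/25) = 9/(-176/25) = 9*(-25/176) = -225/176)
Y(X, B) = B*X*(10 + B) (Y(X, B) = ((10 + B)*B)*X = (B*(10 + B))*X = B*X*(10 + B))
1/(Y(j(20), 143) + x) = 1/(143*(-225/176)*(10 + 143) + 840224) = 1/(143*(-225/176)*153 + 840224) = 1/(-447525/16 + 840224) = 1/(12996059/16) = 16/12996059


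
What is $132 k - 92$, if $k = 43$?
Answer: $5584$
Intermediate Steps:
$132 k - 92 = 132 \cdot 43 - 92 = 5676 - 92 = 5584$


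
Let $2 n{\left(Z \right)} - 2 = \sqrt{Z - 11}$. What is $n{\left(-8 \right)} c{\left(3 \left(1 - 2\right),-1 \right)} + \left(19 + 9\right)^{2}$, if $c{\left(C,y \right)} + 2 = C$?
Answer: $779 - \frac{5 i \sqrt{19}}{2} \approx 779.0 - 10.897 i$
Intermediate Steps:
$c{\left(C,y \right)} = -2 + C$
$n{\left(Z \right)} = 1 + \frac{\sqrt{-11 + Z}}{2}$ ($n{\left(Z \right)} = 1 + \frac{\sqrt{Z - 11}}{2} = 1 + \frac{\sqrt{-11 + Z}}{2}$)
$n{\left(-8 \right)} c{\left(3 \left(1 - 2\right),-1 \right)} + \left(19 + 9\right)^{2} = \left(1 + \frac{\sqrt{-11 - 8}}{2}\right) \left(-2 + 3 \left(1 - 2\right)\right) + \left(19 + 9\right)^{2} = \left(1 + \frac{\sqrt{-19}}{2}\right) \left(-2 + 3 \left(-1\right)\right) + 28^{2} = \left(1 + \frac{i \sqrt{19}}{2}\right) \left(-2 - 3\right) + 784 = \left(1 + \frac{i \sqrt{19}}{2}\right) \left(-5\right) + 784 = \left(-5 - \frac{5 i \sqrt{19}}{2}\right) + 784 = 779 - \frac{5 i \sqrt{19}}{2}$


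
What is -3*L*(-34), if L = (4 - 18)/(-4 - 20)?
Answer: 119/2 ≈ 59.500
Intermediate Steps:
L = 7/12 (L = -14/(-24) = -14*(-1/24) = 7/12 ≈ 0.58333)
-3*L*(-34) = -3*7/12*(-34) = -7/4*(-34) = 119/2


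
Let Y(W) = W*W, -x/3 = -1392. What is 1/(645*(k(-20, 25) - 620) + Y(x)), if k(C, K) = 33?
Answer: 1/17060361 ≈ 5.8615e-8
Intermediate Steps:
x = 4176 (x = -3*(-1392) = 4176)
Y(W) = W**2
1/(645*(k(-20, 25) - 620) + Y(x)) = 1/(645*(33 - 620) + 4176**2) = 1/(645*(-587) + 17438976) = 1/(-378615 + 17438976) = 1/17060361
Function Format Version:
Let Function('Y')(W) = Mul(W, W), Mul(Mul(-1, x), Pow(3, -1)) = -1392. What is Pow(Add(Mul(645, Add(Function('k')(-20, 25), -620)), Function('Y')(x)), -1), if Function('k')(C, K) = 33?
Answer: Rational(1, 17060361) ≈ 5.8615e-8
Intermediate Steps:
x = 4176 (x = Mul(-3, -1392) = 4176)
Function('Y')(W) = Pow(W, 2)
Pow(Add(Mul(645, Add(Function('k')(-20, 25), -620)), Function('Y')(x)), -1) = Pow(Add(Mul(645, Add(33, -620)), Pow(4176, 2)), -1) = Pow(Add(Mul(645, -587), 17438976), -1) = Pow(Add(-378615, 17438976), -1) = Pow(17060361, -1) = Rational(1, 17060361)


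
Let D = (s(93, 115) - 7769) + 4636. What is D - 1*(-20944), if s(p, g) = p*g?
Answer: 28506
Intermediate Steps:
s(p, g) = g*p
D = 7562 (D = (115*93 - 7769) + 4636 = (10695 - 7769) + 4636 = 2926 + 4636 = 7562)
D - 1*(-20944) = 7562 - 1*(-20944) = 7562 + 20944 = 28506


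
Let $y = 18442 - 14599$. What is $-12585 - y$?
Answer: $-16428$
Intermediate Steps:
$y = 3843$
$-12585 - y = -12585 - 3843 = -16428$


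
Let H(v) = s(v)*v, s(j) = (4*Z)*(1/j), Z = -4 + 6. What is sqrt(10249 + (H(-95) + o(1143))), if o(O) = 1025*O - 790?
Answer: sqrt(1181042) ≈ 1086.8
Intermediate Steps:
Z = 2
s(j) = 8/j (s(j) = (4*2)*(1/j) = 8/j)
H(v) = 8 (H(v) = (8/v)*v = 8)
o(O) = -790 + 1025*O
sqrt(10249 + (H(-95) + o(1143))) = sqrt(10249 + (8 + (-790 + 1025*1143))) = sqrt(10249 + (8 + (-790 + 1171575))) = sqrt(10249 + (8 + 1170785)) = sqrt(10249 + 1170793) = sqrt(1181042)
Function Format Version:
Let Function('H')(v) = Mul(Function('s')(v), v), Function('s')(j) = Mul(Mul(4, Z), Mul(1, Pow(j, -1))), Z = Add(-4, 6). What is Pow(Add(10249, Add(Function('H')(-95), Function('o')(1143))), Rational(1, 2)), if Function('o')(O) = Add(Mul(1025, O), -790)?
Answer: Pow(1181042, Rational(1, 2)) ≈ 1086.8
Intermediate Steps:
Z = 2
Function('s')(j) = Mul(8, Pow(j, -1)) (Function('s')(j) = Mul(Mul(4, 2), Mul(1, Pow(j, -1))) = Mul(8, Pow(j, -1)))
Function('H')(v) = 8 (Function('H')(v) = Mul(Mul(8, Pow(v, -1)), v) = 8)
Function('o')(O) = Add(-790, Mul(1025, O))
Pow(Add(10249, Add(Function('H')(-95), Function('o')(1143))), Rational(1, 2)) = Pow(Add(10249, Add(8, Add(-790, Mul(1025, 1143)))), Rational(1, 2)) = Pow(Add(10249, Add(8, Add(-790, 1171575))), Rational(1, 2)) = Pow(Add(10249, Add(8, 1170785)), Rational(1, 2)) = Pow(Add(10249, 1170793), Rational(1, 2)) = Pow(1181042, Rational(1, 2))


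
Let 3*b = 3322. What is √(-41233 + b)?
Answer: I*√361131/3 ≈ 200.31*I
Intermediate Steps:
b = 3322/3 (b = (⅓)*3322 = 3322/3 ≈ 1107.3)
√(-41233 + b) = √(-41233 + 3322/3) = √(-120377/3) = I*√361131/3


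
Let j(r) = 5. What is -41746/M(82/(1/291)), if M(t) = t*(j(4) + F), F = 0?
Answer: -20873/59655 ≈ -0.34990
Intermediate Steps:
M(t) = 5*t (M(t) = t*(5 + 0) = t*5 = 5*t)
-41746/M(82/(1/291)) = -41746/(5*(82/(1/291))) = -41746/(5*(82*291)) = -41746/(5*23862) = -41746/119310 = -41746*1/119310 = -20873/59655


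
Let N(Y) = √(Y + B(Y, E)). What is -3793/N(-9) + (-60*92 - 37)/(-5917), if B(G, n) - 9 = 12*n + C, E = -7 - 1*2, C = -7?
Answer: 5557/5917 + 3793*I*√115/115 ≈ 0.93916 + 353.7*I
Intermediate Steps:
E = -9 (E = -7 - 2 = -9)
B(G, n) = 2 + 12*n (B(G, n) = 9 + (12*n - 7) = 9 + (-7 + 12*n) = 2 + 12*n)
N(Y) = √(-106 + Y) (N(Y) = √(Y + (2 + 12*(-9))) = √(Y + (2 - 108)) = √(Y - 106) = √(-106 + Y))
-3793/N(-9) + (-60*92 - 37)/(-5917) = -3793/√(-106 - 9) + (-60*92 - 37)/(-5917) = -3793*(-I*√115/115) + (-5520 - 37)*(-1/5917) = -3793*(-I*√115/115) - 5557*(-1/5917) = -(-3793)*I*√115/115 + 5557/5917 = 3793*I*√115/115 + 5557/5917 = 5557/5917 + 3793*I*√115/115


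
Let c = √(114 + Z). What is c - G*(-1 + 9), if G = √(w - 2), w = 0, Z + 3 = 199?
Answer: √310 - 8*I*√2 ≈ 17.607 - 11.314*I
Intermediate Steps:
Z = 196 (Z = -3 + 199 = 196)
c = √310 (c = √(114 + 196) = √310 ≈ 17.607)
G = I*√2 (G = √(0 - 2) = √(-2) = I*√2 ≈ 1.4142*I)
c - G*(-1 + 9) = √310 - I*√2*(-1 + 9) = √310 - I*√2*8 = √310 - 8*I*√2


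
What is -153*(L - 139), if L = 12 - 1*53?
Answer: 27540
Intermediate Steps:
L = -41 (L = 12 - 53 = -41)
-153*(L - 139) = -153*(-41 - 139) = -153*(-180) = 27540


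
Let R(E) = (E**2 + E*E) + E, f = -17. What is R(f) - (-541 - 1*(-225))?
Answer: 877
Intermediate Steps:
R(E) = E + 2*E**2 (R(E) = (E**2 + E**2) + E = 2*E**2 + E = E + 2*E**2)
R(f) - (-541 - 1*(-225)) = -17*(1 + 2*(-17)) - (-541 - 1*(-225)) = -17*(1 - 34) - (-541 + 225) = -17*(-33) - 1*(-316) = 561 + 316 = 877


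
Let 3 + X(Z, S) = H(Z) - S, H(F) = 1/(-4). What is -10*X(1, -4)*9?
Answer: -135/2 ≈ -67.500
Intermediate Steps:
H(F) = -¼
X(Z, S) = -13/4 - S (X(Z, S) = -3 + (-¼ - S) = -13/4 - S)
-10*X(1, -4)*9 = -10*(-13/4 - 1*(-4))*9 = -10*(-13/4 + 4)*9 = -10*¾*9 = -15/2*9 = -135/2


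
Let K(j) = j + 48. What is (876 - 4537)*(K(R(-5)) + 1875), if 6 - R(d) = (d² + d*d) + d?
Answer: -6897324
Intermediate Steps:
R(d) = 6 - d - 2*d² (R(d) = 6 - ((d² + d*d) + d) = 6 - ((d² + d²) + d) = 6 - (2*d² + d) = 6 - (d + 2*d²) = 6 + (-d - 2*d²) = 6 - d - 2*d²)
K(j) = 48 + j
(876 - 4537)*(K(R(-5)) + 1875) = (876 - 4537)*((48 + (6 - 1*(-5) - 2*(-5)²)) + 1875) = -3661*((48 + (6 + 5 - 2*25)) + 1875) = -3661*((48 + (6 + 5 - 50)) + 1875) = -3661*((48 - 39) + 1875) = -3661*(9 + 1875) = -3661*1884 = -6897324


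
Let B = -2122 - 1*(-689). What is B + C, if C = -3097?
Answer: -4530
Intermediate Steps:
B = -1433 (B = -2122 + 689 = -1433)
B + C = -1433 - 3097 = -4530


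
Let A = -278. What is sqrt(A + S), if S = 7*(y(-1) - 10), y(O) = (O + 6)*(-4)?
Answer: 2*I*sqrt(122) ≈ 22.091*I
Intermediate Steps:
y(O) = -24 - 4*O (y(O) = (6 + O)*(-4) = -24 - 4*O)
S = -210 (S = 7*((-24 - 4*(-1)) - 10) = 7*((-24 + 4) - 10) = 7*(-20 - 10) = 7*(-30) = -210)
sqrt(A + S) = sqrt(-278 - 210) = sqrt(-488) = 2*I*sqrt(122)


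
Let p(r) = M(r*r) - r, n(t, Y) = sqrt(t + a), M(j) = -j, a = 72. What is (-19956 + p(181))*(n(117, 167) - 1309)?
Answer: 69243482 - 158694*sqrt(21) ≈ 6.8516e+7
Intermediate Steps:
n(t, Y) = sqrt(72 + t) (n(t, Y) = sqrt(t + 72) = sqrt(72 + t))
p(r) = -r - r**2 (p(r) = -r*r - r = -r**2 - r = -r - r**2)
(-19956 + p(181))*(n(117, 167) - 1309) = (-19956 + 181*(-1 - 1*181))*(sqrt(72 + 117) - 1309) = (-19956 + 181*(-1 - 181))*(sqrt(189) - 1309) = (-19956 + 181*(-182))*(3*sqrt(21) - 1309) = (-19956 - 32942)*(-1309 + 3*sqrt(21)) = -52898*(-1309 + 3*sqrt(21)) = 69243482 - 158694*sqrt(21)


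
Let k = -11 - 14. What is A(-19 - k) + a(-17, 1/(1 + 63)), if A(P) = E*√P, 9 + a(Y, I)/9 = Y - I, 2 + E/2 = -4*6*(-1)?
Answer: -14985/64 + 44*√6 ≈ -126.36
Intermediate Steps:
k = -25
E = 44 (E = -4 + 2*(-4*6*(-1)) = -4 + 2*(-24*(-1)) = -4 + 2*24 = -4 + 48 = 44)
a(Y, I) = -81 - 9*I + 9*Y (a(Y, I) = -81 + 9*(Y - I) = -81 + (-9*I + 9*Y) = -81 - 9*I + 9*Y)
A(P) = 44*√P
A(-19 - k) + a(-17, 1/(1 + 63)) = 44*√(-19 - 1*(-25)) + (-81 - 9/(1 + 63) + 9*(-17)) = 44*√(-19 + 25) + (-81 - 9/64 - 153) = 44*√6 + (-81 - 9*1/64 - 153) = 44*√6 + (-81 - 9/64 - 153) = 44*√6 - 14985/64 = -14985/64 + 44*√6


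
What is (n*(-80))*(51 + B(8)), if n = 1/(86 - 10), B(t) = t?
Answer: -1180/19 ≈ -62.105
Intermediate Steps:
n = 1/76 ≈ 0.013158
(n*(-80))*(51 + B(8)) = ((1/76)*(-80))*(51 + 8) = -20/19*59 = -1180/19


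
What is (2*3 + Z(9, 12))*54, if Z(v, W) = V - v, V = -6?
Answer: -486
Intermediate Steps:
Z(v, W) = -6 - v
(2*3 + Z(9, 12))*54 = (2*3 + (-6 - 1*9))*54 = (6 + (-6 - 9))*54 = (6 - 15)*54 = -9*54 = -486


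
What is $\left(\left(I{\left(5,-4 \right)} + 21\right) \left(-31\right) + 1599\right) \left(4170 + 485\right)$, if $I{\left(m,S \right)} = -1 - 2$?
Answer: $4845855$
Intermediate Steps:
$I{\left(m,S \right)} = -3$ ($I{\left(m,S \right)} = -1 - 2 = -3$)
$\left(\left(I{\left(5,-4 \right)} + 21\right) \left(-31\right) + 1599\right) \left(4170 + 485\right) = \left(\left(-3 + 21\right) \left(-31\right) + 1599\right) \left(4170 + 485\right) = \left(18 \left(-31\right) + 1599\right) 4655 = \left(-558 + 1599\right) 4655 = 1041 \cdot 4655 = 4845855$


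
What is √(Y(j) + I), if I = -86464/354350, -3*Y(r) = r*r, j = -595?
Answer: I*√1333585787358531/106305 ≈ 343.52*I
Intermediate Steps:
Y(r) = -r²/3 (Y(r) = -r*r/3 = -r²/3)
I = -43232/177175 (I = -86464*1/354350 = -43232/177175 ≈ -0.24401)
√(Y(j) + I) = √(-⅓*(-595)² - 43232/177175) = √(-⅓*354025 - 43232/177175) = √(-354025/3 - 43232/177175) = √(-62724509071/531525) = I*√1333585787358531/106305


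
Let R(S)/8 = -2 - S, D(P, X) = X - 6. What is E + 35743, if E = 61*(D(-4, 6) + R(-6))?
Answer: 37695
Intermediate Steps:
D(P, X) = -6 + X
R(S) = -16 - 8*S (R(S) = 8*(-2 - S) = -16 - 8*S)
E = 1952 (E = 61*((-6 + 6) + (-16 - 8*(-6))) = 61*(0 + (-16 + 48)) = 61*(0 + 32) = 61*32 = 1952)
E + 35743 = 1952 + 35743 = 37695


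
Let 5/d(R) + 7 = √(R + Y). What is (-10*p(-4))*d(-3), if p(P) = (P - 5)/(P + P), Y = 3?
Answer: 225/28 ≈ 8.0357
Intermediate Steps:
d(R) = 5/(-7 + √(3 + R)) (d(R) = 5/(-7 + √(R + 3)) = 5/(-7 + √(3 + R)))
p(P) = (-5 + P)/(2*P) (p(P) = (-5 + P)/((2*P)) = (-5 + P)*(1/(2*P)) = (-5 + P)/(2*P))
(-10*p(-4))*d(-3) = (-5*(-5 - 4)/(-4))*(5/(-7 + √(3 - 3))) = (-5*(-1)*(-9)/4)*(5/(-7 + √0)) = (-10*9/8)*(5/(-7 + 0)) = -225/(4*(-7)) = -225*(-1)/(4*7) = -45/4*(-5/7) = 225/28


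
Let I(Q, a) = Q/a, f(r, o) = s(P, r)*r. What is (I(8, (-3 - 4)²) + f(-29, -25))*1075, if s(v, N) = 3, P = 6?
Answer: -4574125/49 ≈ -93350.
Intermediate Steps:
f(r, o) = 3*r
(I(8, (-3 - 4)²) + f(-29, -25))*1075 = (8/((-3 - 4)²) + 3*(-29))*1075 = (8/((-7)²) - 87)*1075 = (8/49 - 87)*1075 = -4255/49*1075 = -4574125/49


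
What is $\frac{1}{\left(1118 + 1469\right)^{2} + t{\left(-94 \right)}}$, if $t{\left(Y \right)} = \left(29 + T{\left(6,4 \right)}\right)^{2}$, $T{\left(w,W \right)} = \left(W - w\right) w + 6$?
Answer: $\frac{1}{6693098} \approx 1.4941 \cdot 10^{-7}$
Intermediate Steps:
$T{\left(w,W \right)} = 6 + w \left(W - w\right)$ ($T{\left(w,W \right)} = w \left(W - w\right) + 6 = 6 + w \left(W - w\right)$)
$t{\left(Y \right)} = 529$ ($t{\left(Y \right)} = \left(29 + \left(6 - 6^{2} + 4 \cdot 6\right)\right)^{2} = \left(29 + \left(6 - 36 + 24\right)\right)^{2} = \left(29 - 6\right)^{2} = 23^{2} = 529$)
$\frac{1}{\left(1118 + 1469\right)^{2} + t{\left(-94 \right)}} = \frac{1}{\left(1118 + 1469\right)^{2} + 529} = \frac{1}{2587^{2} + 529} = \frac{1}{6692569 + 529} = \frac{1}{6693098}$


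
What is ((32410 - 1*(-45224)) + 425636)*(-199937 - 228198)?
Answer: -215467501450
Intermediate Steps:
((32410 - 1*(-45224)) + 425636)*(-199937 - 228198) = ((32410 + 45224) + 425636)*(-428135) = (77634 + 425636)*(-428135) = 503270*(-428135) = -215467501450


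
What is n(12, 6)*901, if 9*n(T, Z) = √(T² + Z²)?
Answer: 1802*√5/3 ≈ 1343.1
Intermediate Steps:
n(T, Z) = √(T² + Z²)/9
n(12, 6)*901 = (√(12² + 6²)/9)*901 = (√(144 + 36)/9)*901 = (√180/9)*901 = ((6*√5)/9)*901 = (2*√5/3)*901 = 1802*√5/3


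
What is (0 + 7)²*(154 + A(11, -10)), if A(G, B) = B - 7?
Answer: 6713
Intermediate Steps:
A(G, B) = -7 + B
(0 + 7)²*(154 + A(11, -10)) = (0 + 7)²*(154 + (-7 - 10)) = 7²*(154 - 17) = 49*137 = 6713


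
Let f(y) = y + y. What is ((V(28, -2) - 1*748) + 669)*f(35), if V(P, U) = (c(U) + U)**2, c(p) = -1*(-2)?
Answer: -5530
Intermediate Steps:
c(p) = 2
V(P, U) = (2 + U)**2
f(y) = 2*y
((V(28, -2) - 1*748) + 669)*f(35) = (((2 - 2)**2 - 1*748) + 669)*(2*35) = ((0**2 - 748) + 669)*70 = ((0 - 748) + 669)*70 = (-748 + 669)*70 = -79*70 = -5530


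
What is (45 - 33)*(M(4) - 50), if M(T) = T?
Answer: -552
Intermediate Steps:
(45 - 33)*(M(4) - 50) = (45 - 33)*(4 - 50) = 12*(-46) = -552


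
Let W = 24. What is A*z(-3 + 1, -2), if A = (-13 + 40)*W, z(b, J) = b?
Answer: -1296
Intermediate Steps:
A = 648 (A = (-13 + 40)*24 = 27*24 = 648)
A*z(-3 + 1, -2) = 648*(-3 + 1) = 648*(-2) = -1296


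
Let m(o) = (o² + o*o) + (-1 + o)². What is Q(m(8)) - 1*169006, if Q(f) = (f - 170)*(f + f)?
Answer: -166528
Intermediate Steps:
m(o) = (-1 + o)² + 2*o² (m(o) = (o² + o²) + (-1 + o)² = 2*o² + (-1 + o)² = (-1 + o)² + 2*o²)
Q(f) = 2*f*(-170 + f) (Q(f) = (-170 + f)*(2*f) = 2*f*(-170 + f))
Q(m(8)) - 1*169006 = 2*((-1 + 8)² + 2*8²)*(-170 + ((-1 + 8)² + 2*8²)) - 1*169006 = 2*(7² + 2*64)*(-170 + (7² + 2*64)) - 169006 = 2*(49 + 128)*(-170 + (49 + 128)) - 169006 = 2*177*(-170 + 177) - 169006 = 2*177*7 - 169006 = 2478 - 169006 = -166528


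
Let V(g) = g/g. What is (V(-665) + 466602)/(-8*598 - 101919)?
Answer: -466603/106703 ≈ -4.3729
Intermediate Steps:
V(g) = 1
(V(-665) + 466602)/(-8*598 - 101919) = (1 + 466602)/(-8*598 - 101919) = 466603/(-4784 - 101919) = 466603/(-106703) = 466603*(-1/106703) = -466603/106703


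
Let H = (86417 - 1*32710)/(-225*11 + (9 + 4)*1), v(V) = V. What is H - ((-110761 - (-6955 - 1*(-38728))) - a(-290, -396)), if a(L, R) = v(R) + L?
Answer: 349176069/2462 ≈ 1.4183e+5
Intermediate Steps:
a(L, R) = L + R (a(L, R) = R + L = L + R)
H = -53707/2462 (H = (86417 - 32710)/(-2475 + 13*1) = 53707/(-2475 + 13) = 53707/(-2462) = 53707*(-1/2462) = -53707/2462 ≈ -21.814)
H - ((-110761 - (-6955 - 1*(-38728))) - a(-290, -396)) = -53707/2462 - ((-110761 - (-6955 - 1*(-38728))) - (-290 - 396)) = -53707/2462 - ((-110761 - (-6955 + 38728)) - 1*(-686)) = -53707/2462 - ((-110761 - 1*31773) + 686) = -53707/2462 - ((-110761 - 31773) + 686) = -53707/2462 - (-142534 + 686) = -53707/2462 - 1*(-141848) = -53707/2462 + 141848 = 349176069/2462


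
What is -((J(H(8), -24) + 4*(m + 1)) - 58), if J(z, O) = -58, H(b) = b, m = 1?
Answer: 108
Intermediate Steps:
-((J(H(8), -24) + 4*(m + 1)) - 58) = -((-58 + 4*(1 + 1)) - 58) = -((-58 + 4*2) - 58) = -((-58 + 8) - 58) = -(-50 - 58) = -1*(-108) = 108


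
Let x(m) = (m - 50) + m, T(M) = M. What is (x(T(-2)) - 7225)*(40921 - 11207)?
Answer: -216288206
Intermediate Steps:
x(m) = -50 + 2*m (x(m) = (-50 + m) + m = -50 + 2*m)
(x(T(-2)) - 7225)*(40921 - 11207) = ((-50 + 2*(-2)) - 7225)*(40921 - 11207) = ((-50 - 4) - 7225)*29714 = (-54 - 7225)*29714 = -7279*29714 = -216288206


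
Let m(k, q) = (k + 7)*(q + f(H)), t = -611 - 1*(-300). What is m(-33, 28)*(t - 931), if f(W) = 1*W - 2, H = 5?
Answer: 1001052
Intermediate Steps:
t = -311 (t = -611 + 300 = -311)
f(W) = -2 + W (f(W) = W - 2 = -2 + W)
m(k, q) = (3 + q)*(7 + k) (m(k, q) = (k + 7)*(q + (-2 + 5)) = (7 + k)*(q + 3) = (7 + k)*(3 + q) = (3 + q)*(7 + k))
m(-33, 28)*(t - 931) = (21 + 3*(-33) + 7*28 - 33*28)*(-311 - 931) = (21 - 99 + 196 - 924)*(-1242) = -806*(-1242) = 1001052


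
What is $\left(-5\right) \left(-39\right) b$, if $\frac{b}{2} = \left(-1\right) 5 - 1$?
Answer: $-2340$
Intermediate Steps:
$b = -12$ ($b = 2 \left(\left(-1\right) 5 - 1\right) = 2 \left(-5 - 1\right) = 2 \left(-6\right) = -12$)
$\left(-5\right) \left(-39\right) b = \left(-5\right) \left(-39\right) \left(-12\right) = 195 \left(-12\right) = -2340$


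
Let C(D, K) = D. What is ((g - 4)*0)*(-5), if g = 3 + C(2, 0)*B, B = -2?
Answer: 0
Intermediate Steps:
g = -1 (g = 3 + 2*(-2) = 3 - 4 = -1)
((g - 4)*0)*(-5) = ((-1 - 4)*0)*(-5) = -5*0*(-5) = 0*(-5) = 0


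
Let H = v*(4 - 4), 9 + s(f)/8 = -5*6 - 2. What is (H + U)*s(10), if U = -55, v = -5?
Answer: 18040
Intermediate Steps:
s(f) = -328 (s(f) = -72 + 8*(-5*6 - 2) = -72 + 8*(-30 - 2) = -72 + 8*(-32) = -72 - 256 = -328)
H = 0 (H = -5*(4 - 4) = -5*0 = 0)
(H + U)*s(10) = (0 - 55)*(-328) = -55*(-328) = 18040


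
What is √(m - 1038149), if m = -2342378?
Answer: I*√3380527 ≈ 1838.6*I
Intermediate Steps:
√(m - 1038149) = √(-2342378 - 1038149) = √(-3380527) = I*√3380527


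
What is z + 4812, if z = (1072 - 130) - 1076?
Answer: 4678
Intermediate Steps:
z = -134 (z = 942 - 1076 = -134)
z + 4812 = -134 + 4812 = 4678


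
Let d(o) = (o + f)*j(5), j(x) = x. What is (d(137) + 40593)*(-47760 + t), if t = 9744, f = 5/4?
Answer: -1569462048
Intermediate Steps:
f = 5/4 (f = 5*(¼) = 5/4 ≈ 1.2500)
d(o) = 25/4 + 5*o (d(o) = (o + 5/4)*5 = (5/4 + o)*5 = 25/4 + 5*o)
(d(137) + 40593)*(-47760 + t) = ((25/4 + 5*137) + 40593)*(-47760 + 9744) = ((25/4 + 685) + 40593)*(-38016) = (2765/4 + 40593)*(-38016) = (165137/4)*(-38016) = -1569462048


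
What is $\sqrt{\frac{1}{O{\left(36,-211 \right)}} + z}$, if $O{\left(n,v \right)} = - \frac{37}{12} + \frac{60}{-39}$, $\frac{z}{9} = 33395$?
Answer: $\frac{\sqrt{156240699279}}{721} \approx 548.23$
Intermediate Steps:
$z = 300555$ ($z = 9 \cdot 33395 = 300555$)
$O{\left(n,v \right)} = - \frac{721}{156}$ ($O{\left(n,v \right)} = \left(-37\right) \frac{1}{12} + 60 \left(- \frac{1}{39}\right) = - \frac{37}{12} - \frac{20}{13} = - \frac{721}{156}$)
$\sqrt{\frac{1}{O{\left(36,-211 \right)}} + z} = \sqrt{\frac{1}{- \frac{721}{156}} + 300555} = \sqrt{- \frac{156}{721} + 300555} = \sqrt{\frac{216699999}{721}} = \frac{\sqrt{156240699279}}{721}$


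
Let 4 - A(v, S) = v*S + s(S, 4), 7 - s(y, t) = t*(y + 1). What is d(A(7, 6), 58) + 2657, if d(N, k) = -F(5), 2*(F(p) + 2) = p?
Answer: 5313/2 ≈ 2656.5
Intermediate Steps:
F(p) = -2 + p/2
s(y, t) = 7 - t*(1 + y) (s(y, t) = 7 - t*(y + 1) = 7 - t*(1 + y))
A(v, S) = 1 + 4*S - S*v (A(v, S) = 4 - (v*S + (7 - 1*4 - 1*4*S)) = 4 - (S*v + (7 - 4 - 4*S)) = 4 - (S*v + (3 - 4*S)) = 4 - (3 - 4*S + S*v) = 4 + (-3 + 4*S - S*v) = 1 + 4*S - S*v)
d(N, k) = -½ (d(N, k) = -(-2 + (½)*5) = -(-2 + 5/2) = -1*½ = -½)
d(A(7, 6), 58) + 2657 = -½ + 2657 = 5313/2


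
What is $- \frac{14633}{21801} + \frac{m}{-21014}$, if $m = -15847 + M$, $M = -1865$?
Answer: $\frac{39320725}{229063107} \approx 0.17166$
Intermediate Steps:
$m = -17712$ ($m = -15847 - 1865 = -17712$)
$- \frac{14633}{21801} + \frac{m}{-21014} = - \frac{14633}{21801} - \frac{17712}{-21014} = \left(-14633\right) \frac{1}{21801} - - \frac{8856}{10507} = - \frac{14633}{21801} + \frac{8856}{10507} = \frac{39320725}{229063107}$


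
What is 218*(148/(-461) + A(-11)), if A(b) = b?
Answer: -1137742/461 ≈ -2468.0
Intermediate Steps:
218*(148/(-461) + A(-11)) = 218*(148/(-461) - 11) = 218*(148*(-1/461) - 11) = 218*(-148/461 - 11) = 218*(-5219/461) = -1137742/461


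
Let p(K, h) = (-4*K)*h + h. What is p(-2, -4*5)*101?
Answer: -18180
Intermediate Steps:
p(K, h) = h - 4*K*h (p(K, h) = -4*K*h + h = h - 4*K*h)
p(-2, -4*5)*101 = ((-4*5)*(1 - 4*(-2)))*101 = -20*(1 + 8)*101 = -20*9*101 = -180*101 = -18180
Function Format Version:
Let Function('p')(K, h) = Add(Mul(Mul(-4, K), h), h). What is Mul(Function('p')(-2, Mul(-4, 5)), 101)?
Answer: -18180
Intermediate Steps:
Function('p')(K, h) = Add(h, Mul(-4, K, h)) (Function('p')(K, h) = Add(Mul(-4, K, h), h) = Add(h, Mul(-4, K, h)))
Mul(Function('p')(-2, Mul(-4, 5)), 101) = Mul(Mul(Mul(-4, 5), Add(1, Mul(-4, -2))), 101) = Mul(Mul(-20, Add(1, 8)), 101) = Mul(Mul(-20, 9), 101) = Mul(-180, 101) = -18180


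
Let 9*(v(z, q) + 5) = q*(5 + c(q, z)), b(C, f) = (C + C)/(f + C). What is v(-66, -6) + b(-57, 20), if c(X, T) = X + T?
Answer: 4745/111 ≈ 42.748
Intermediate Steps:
c(X, T) = T + X
b(C, f) = 2*C/(C + f) (b(C, f) = (2*C)/(C + f) = 2*C/(C + f))
v(z, q) = -5 + q*(5 + q + z)/9 (v(z, q) = -5 + (q*(5 + (z + q)))/9 = -5 + (q*(5 + (q + z)))/9 = -5 + (q*(5 + q + z))/9 = -5 + q*(5 + q + z)/9)
v(-66, -6) + b(-57, 20) = (-5 + (5/9)*(-6) + (⅑)*(-6)*(-6 - 66)) + 2*(-57)/(-57 + 20) = (-5 - 10/3 + (⅑)*(-6)*(-72)) + 2*(-57)/(-37) = (-5 - 10/3 + 48) + 2*(-57)*(-1/37) = 119/3 + 114/37 = 4745/111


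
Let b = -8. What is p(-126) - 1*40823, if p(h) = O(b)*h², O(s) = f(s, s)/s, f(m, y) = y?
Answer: -24947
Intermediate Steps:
O(s) = 1 (O(s) = s/s = 1)
p(h) = h² (p(h) = 1*h² = h²)
p(-126) - 1*40823 = (-126)² - 1*40823 = 15876 - 40823 = -24947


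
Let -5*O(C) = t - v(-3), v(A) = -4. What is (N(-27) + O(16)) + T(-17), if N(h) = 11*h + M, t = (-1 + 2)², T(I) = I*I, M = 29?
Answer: 20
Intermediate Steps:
T(I) = I²
t = 1 (t = 1² = 1)
O(C) = -1 (O(C) = -(1 - 1*(-4))/5 = -(1 + 4)/5 = -⅕*5 = -1)
N(h) = 29 + 11*h (N(h) = 11*h + 29 = 29 + 11*h)
(N(-27) + O(16)) + T(-17) = ((29 + 11*(-27)) - 1) + (-17)² = ((29 - 297) - 1) + 289 = (-268 - 1) + 289 = -269 + 289 = 20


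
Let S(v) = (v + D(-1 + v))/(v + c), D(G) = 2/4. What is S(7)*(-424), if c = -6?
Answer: -3180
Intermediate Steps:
D(G) = ½ (D(G) = 2*(¼) = ½)
S(v) = (½ + v)/(-6 + v) (S(v) = (v + ½)/(v - 6) = (½ + v)/(-6 + v))
S(7)*(-424) = ((½ + 7)/(-6 + 7))*(-424) = ((15/2)/1)*(-424) = (1*(15/2))*(-424) = (15/2)*(-424) = -3180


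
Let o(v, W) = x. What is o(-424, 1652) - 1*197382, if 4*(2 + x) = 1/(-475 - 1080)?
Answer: -1227728481/6220 ≈ -1.9738e+5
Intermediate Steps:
x = -12441/6220 (x = -2 + 1/(4*(-475 - 1080)) = -2 + (¼)/(-1555) = -2 + (¼)*(-1/1555) = -2 - 1/6220 = -12441/6220 ≈ -2.0002)
o(v, W) = -12441/6220
o(-424, 1652) - 1*197382 = -12441/6220 - 1*197382 = -12441/6220 - 197382 = -1227728481/6220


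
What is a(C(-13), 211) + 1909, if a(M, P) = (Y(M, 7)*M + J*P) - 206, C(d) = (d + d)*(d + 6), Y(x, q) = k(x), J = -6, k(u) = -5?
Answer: -473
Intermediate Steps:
Y(x, q) = -5
C(d) = 2*d*(6 + d) (C(d) = (2*d)*(6 + d) = 2*d*(6 + d))
a(M, P) = -206 - 6*P - 5*M (a(M, P) = (-5*M - 6*P) - 206 = (-6*P - 5*M) - 206 = -206 - 6*P - 5*M)
a(C(-13), 211) + 1909 = (-206 - 6*211 - 10*(-13)*(6 - 13)) + 1909 = (-206 - 1266 - 10*(-13)*(-7)) + 1909 = (-206 - 1266 - 5*182) + 1909 = (-206 - 1266 - 910) + 1909 = -2382 + 1909 = -473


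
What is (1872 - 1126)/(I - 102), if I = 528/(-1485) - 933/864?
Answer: -358080/49649 ≈ -7.2122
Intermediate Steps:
I = -689/480 (I = 528*(-1/1485) - 933*1/864 = -16/45 - 311/288 = -689/480 ≈ -1.4354)
(1872 - 1126)/(I - 102) = (1872 - 1126)/(-689/480 - 102) = 746/(-49649/480) = 746*(-480/49649) = -358080/49649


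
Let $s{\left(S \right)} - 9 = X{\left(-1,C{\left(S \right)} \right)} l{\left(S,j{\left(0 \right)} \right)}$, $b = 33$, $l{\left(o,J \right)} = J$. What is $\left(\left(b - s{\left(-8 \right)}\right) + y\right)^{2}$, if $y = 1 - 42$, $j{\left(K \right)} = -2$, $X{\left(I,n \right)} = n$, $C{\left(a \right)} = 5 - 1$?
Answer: $81$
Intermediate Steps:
$C{\left(a \right)} = 4$ ($C{\left(a \right)} = 5 - 1 = 4$)
$s{\left(S \right)} = 1$ ($s{\left(S \right)} = 9 + 4 \left(-2\right) = 9 - 8 = 1$)
$y = -41$ ($y = 1 - 42 = -41$)
$\left(\left(b - s{\left(-8 \right)}\right) + y\right)^{2} = \left(\left(33 - 1\right) - 41\right)^{2} = \left(32 - 41\right)^{2} = \left(-9\right)^{2} = 81$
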